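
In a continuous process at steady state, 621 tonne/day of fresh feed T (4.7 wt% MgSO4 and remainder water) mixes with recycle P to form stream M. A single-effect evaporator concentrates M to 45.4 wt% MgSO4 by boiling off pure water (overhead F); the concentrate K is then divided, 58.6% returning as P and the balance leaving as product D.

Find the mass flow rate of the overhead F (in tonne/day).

Overall MgSO4 balance (none leaves overhead): MgSO4 in fresh feed = MgSO4 in product, i.e. 621×0.047 = (1−0.586)·K·0.454.
K = 29.187/(0.454×0.414) = 155.29 tonne/day.
Recycle P = 0.586×155.29 = 90.998 tonne/day.
Combined feed M = 621 + 90.998 = 712 tonne/day.
Overhead F = M − K = 712 − 155.29 = 556.71 tonne/day.

556.7 tonne/day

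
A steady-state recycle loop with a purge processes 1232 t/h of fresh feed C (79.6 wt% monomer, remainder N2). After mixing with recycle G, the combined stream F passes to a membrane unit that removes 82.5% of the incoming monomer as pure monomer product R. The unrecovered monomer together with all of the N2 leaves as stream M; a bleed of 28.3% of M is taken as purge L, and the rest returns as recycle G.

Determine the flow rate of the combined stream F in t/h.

2009 t/h

N2 enters only via C and leaves only via the purge: 1232×0.204 = 0.283×(N2 in M), and the membrane unit passes all N2, so N2 in F = N2 in M = 888.08 t/h.
monomer in F: m_A = 1232×0.796 + (1−0.283)·(1−0.825)·m_A, so m_A = 980.67/0.8745 = 1121.4 t/h.
F = 1121.4 + 888.08 = 2009.5 t/h.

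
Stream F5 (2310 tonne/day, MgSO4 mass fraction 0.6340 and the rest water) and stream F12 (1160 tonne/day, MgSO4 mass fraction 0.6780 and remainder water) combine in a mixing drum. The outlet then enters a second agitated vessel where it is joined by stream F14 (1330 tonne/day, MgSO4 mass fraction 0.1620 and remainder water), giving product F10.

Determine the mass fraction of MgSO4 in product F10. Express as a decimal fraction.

Overall, product flow = 4800 tonne/day.
MgSO4 in = 2310×0.634 + 1160×0.678 + 1330×0.162 = 2466.5 tonne/day.
MgSO4 fraction in F10 = 0.5139.

0.5139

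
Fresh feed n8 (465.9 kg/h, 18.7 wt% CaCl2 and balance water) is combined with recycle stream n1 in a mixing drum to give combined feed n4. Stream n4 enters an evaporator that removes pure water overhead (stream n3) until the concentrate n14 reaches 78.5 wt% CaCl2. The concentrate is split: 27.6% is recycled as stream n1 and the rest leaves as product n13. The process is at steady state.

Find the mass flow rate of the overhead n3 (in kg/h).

Overall CaCl2 balance (none leaves overhead): CaCl2 in fresh feed = CaCl2 in product, i.e. 465.9×0.187 = (1−0.276)·n14·0.785.
n14 = 87.123/(0.785×0.724) = 153.29 kg/h.
Recycle n1 = 0.276×153.29 = 42.309 kg/h.
Combined feed n4 = 465.9 + 42.309 = 508.21 kg/h.
Overhead n3 = n4 − n14 = 508.21 − 153.29 = 354.91 kg/h.

354.9 kg/h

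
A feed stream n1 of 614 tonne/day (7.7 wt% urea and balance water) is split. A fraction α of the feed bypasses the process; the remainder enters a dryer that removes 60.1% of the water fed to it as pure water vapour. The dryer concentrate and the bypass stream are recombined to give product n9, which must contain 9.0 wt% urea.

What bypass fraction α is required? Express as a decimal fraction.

0.740

All 614×0.077 = 47.278 tonne/day of urea reaches n9, so n9 = 47.278/0.090 = 525.31 tonne/day and vapour = 88.689 tonne/day.
The evaporator receives (1−α)·614 of feed at 0.923 water and removes 0.601 of that water:
0.601×0.923×(1−α)×614 = 88.689
(1−α) = 88.689/340.6 = 0.2604;  α = 0.7396.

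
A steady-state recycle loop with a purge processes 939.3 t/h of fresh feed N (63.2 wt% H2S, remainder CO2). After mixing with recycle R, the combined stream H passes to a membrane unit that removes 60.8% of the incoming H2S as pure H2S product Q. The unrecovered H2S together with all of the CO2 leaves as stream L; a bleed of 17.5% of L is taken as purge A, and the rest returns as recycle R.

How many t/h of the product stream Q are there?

H2S in H: m_A = 939.3×0.632 + (1−0.175)·(1−0.608)·m_A, so m_A = 593.64/0.6766 = 877.38 t/h.
Product Q = 0.608×877.38 = 533.45 t/h.

533.4 t/h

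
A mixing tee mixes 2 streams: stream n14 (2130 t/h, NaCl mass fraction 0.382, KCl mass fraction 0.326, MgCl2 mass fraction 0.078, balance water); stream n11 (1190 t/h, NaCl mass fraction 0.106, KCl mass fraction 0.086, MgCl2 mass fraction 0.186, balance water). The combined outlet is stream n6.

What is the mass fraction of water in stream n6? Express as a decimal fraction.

Total flow out = 2130 + 1190 = 3320 t/h.
water in = 2130×0.214 + 1190×0.622 = 1196 t/h.
water mass fraction in n6 = 1196/3320 = 0.360.

0.360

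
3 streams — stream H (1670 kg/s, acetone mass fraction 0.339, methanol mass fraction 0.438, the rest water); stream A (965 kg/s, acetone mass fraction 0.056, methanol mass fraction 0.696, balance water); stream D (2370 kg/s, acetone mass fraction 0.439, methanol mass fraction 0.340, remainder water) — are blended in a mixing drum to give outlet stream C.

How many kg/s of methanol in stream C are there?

methanol out = methanol in = 1670×0.438 + 965×0.696 + 2370×0.340 = 2208.9 kg/s.

2209 kg/s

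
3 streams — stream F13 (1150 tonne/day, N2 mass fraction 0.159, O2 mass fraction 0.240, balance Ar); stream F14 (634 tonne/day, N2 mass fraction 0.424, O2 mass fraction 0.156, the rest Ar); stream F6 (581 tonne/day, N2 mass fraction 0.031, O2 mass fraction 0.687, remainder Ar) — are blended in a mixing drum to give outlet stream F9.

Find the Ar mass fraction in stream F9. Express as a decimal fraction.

Total flow out = 1150 + 634 + 581 = 2365 tonne/day.
Ar in = 1150×0.601 + 634×0.420 + 581×0.282 = 1121.3 tonne/day.
Ar mass fraction in F9 = 1121.3/2365 = 0.474.

0.474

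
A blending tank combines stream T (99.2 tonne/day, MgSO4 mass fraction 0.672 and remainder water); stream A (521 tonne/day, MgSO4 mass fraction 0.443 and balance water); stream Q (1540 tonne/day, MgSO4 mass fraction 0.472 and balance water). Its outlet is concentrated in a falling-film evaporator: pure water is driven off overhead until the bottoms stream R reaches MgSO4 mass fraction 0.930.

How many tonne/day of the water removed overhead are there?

MgSO4 entering = 99.2×0.672 + 521×0.443 + 1540×0.472 = 1024.3 tonne/day.
All MgSO4 reports to R, so R = 1024.3/0.930 = 1101.4 tonne/day.
Total feed = 2160.2 tonne/day; overhead = 2160.2 − 1101.4 = 1058.8 tonne/day.

1059 tonne/day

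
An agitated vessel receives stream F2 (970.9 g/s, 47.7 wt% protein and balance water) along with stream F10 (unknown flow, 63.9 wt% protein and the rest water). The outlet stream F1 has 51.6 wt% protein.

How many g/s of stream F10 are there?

307.8 g/s

Let F10 be the unknown flow. Total out = 970.9 + F10.
protein balance: 463.12 + 0.639·F10 = 0.516·(970.9 + F10)
(0.639 − 0.516)·F10 = 0.516×970.9 − 463.12 = 37.865
F10 = 37.865 / 0.123 = 307.85 g/s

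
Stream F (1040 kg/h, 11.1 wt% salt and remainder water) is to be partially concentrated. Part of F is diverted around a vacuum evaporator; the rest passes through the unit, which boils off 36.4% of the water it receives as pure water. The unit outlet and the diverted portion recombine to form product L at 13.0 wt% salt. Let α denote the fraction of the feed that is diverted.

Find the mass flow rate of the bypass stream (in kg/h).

570.3 kg/h

All 1040×0.111 = 115.44 kg/h of salt reaches L, so L = 115.44/0.130 = 888 kg/h and vapour = 152 kg/h.
The evaporator receives (1−α)·1040 of feed at 0.889 water and removes 0.364 of that water:
0.364×0.889×(1−α)×1040 = 152
(1−α) = 152/336.54 = 0.4517;  α = 0.5483.
Bypass flow = 0.5483×1040 = 570.28 kg/h.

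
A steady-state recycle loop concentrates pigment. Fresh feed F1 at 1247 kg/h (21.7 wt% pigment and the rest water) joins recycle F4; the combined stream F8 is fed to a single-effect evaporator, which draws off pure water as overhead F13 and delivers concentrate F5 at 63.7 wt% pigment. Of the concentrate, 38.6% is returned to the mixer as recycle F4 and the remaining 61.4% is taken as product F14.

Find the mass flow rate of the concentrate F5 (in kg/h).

Overall pigment balance (none leaves overhead): pigment in fresh feed = pigment in product, i.e. 1247×0.217 = (1−0.386)·F5·0.637.
F5 = 270.6/(0.637×0.614) = 691.86 kg/h.

691.9 kg/h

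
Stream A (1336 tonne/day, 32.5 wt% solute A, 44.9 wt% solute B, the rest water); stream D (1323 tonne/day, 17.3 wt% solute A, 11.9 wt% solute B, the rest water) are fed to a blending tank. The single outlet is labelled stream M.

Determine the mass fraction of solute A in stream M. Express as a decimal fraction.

Total flow out = 1336 + 1323 = 2659 tonne/day.
solute A in = 1336×0.325 + 1323×0.173 = 663.08 tonne/day.
solute A mass fraction in M = 663.08/2659 = 0.249.

0.249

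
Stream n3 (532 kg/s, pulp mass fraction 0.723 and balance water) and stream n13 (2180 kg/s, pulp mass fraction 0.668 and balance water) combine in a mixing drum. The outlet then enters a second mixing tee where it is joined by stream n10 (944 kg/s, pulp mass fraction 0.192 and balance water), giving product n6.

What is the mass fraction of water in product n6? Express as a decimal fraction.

0.447

Overall, product flow = 3656 kg/s.
water in = 532×0.277 + 2180×0.332 + 944×0.808 = 1633.9 kg/s.
water fraction in n6 = 0.447.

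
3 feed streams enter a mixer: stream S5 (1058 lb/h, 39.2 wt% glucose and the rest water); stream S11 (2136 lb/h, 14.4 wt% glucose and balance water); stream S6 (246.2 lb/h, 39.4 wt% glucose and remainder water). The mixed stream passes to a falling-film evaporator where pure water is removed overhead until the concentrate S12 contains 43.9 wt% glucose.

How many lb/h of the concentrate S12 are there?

1866 lb/h

glucose entering = 1058×0.392 + 2136×0.144 + 246.2×0.394 = 819.32 lb/h.
All glucose reports to S12, so S12 = 819.32/0.439 = 1866.3 lb/h.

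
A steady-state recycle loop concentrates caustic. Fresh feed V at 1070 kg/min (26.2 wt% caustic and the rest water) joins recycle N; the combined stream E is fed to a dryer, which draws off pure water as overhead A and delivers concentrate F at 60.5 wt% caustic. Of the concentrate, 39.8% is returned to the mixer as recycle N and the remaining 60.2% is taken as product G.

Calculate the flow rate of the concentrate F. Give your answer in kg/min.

Overall caustic balance (none leaves overhead): caustic in fresh feed = caustic in product, i.e. 1070×0.262 = (1−0.398)·F·0.605.
F = 280.34/(0.605×0.602) = 769.72 kg/min.

769.7 kg/min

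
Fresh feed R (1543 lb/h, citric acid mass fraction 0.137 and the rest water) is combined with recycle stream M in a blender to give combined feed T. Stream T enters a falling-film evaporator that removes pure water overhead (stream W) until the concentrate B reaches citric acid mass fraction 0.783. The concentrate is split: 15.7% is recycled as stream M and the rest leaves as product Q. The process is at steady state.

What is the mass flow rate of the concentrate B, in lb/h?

Overall citric acid balance (none leaves overhead): citric acid in fresh feed = citric acid in product, i.e. 1543×0.137 = (1−0.157)·B·0.783.
B = 211.39/(0.783×0.843) = 320.26 lb/h.

320.3 lb/h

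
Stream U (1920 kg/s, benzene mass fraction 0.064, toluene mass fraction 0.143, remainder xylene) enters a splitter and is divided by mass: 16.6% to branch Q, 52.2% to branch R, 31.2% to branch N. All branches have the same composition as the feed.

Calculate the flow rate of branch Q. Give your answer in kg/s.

Branch Q flow = 0.166×1920 = 318.72 kg/s.

318.7 kg/s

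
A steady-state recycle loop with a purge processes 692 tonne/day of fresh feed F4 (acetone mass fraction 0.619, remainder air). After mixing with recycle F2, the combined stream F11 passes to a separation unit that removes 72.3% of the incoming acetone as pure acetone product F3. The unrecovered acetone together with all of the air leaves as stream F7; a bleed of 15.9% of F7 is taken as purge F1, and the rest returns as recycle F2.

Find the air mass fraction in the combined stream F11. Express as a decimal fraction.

0.748

air enters only via F4 and leaves only via the purge: 692×0.381 = 0.159×(air in F7), and the separation unit passes all air, so air in F11 = air in F7 = 1658.2 tonne/day.
acetone in F11: m_A = 692×0.619 + (1−0.159)·(1−0.723)·m_A, so m_A = 428.35/0.7670 = 558.44 tonne/day.
F11 = 558.44 + 1658.2 = 2216.6 tonne/day.
air fraction in F11 = 1658.2/2216.6 = 0.748.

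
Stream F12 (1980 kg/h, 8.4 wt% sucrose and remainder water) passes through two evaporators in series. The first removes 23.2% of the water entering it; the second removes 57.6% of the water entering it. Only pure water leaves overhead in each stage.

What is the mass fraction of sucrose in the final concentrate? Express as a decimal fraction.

water in feed = 1980×0.916 = 1813.7 kg/h.
After stage 1: water left = (1−0.232)×1813.7 = 1392.9; stream total = 1559.2 kg/h.
After stage 2: water left = (1−0.576)×1392.9 = 590.59; final concentrate = 756.91 kg/h.
sucrose fraction = 166.32/756.91 = 0.2197.

0.2197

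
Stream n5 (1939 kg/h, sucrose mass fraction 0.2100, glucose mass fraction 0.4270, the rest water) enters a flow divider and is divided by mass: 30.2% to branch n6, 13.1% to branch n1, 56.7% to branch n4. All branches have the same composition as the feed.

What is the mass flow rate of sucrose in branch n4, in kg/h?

Branch n4 total = 0.567×1939 = 1099.4 kg/h.
sucrose in n4 = 0.210×1099.4 = 230.88 kg/h.

230.9 kg/h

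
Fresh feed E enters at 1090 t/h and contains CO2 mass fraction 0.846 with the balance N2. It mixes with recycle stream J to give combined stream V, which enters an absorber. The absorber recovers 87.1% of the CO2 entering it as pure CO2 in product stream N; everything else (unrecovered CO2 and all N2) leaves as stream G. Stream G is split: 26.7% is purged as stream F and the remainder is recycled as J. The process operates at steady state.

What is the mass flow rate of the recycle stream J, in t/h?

N2 enters only via E and leaves only via the purge: 1090×0.154 = 0.267×(N2 in G), and the absorber passes all N2, so N2 in V = N2 in G = 628.69 t/h.
CO2 in V: m_A = 1090×0.846 + (1−0.267)·(1−0.871)·m_A, so m_A = 922.14/0.9054 = 1018.4 t/h.
G = (1−0.871)×1018.4 + 628.69 = 760.07 t/h.
Recycle J = (1−0.267)×760.07 = 557.13 t/h.

557.1 t/h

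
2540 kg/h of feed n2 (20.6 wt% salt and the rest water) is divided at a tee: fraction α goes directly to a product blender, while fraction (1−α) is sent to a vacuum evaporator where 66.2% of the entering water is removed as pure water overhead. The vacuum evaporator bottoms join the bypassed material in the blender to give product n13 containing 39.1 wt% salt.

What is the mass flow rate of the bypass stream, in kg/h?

253.6 kg/h

All 2540×0.206 = 523.24 kg/h of salt reaches n13, so n13 = 523.24/0.391 = 1338.2 kg/h and vapour = 1201.8 kg/h.
The evaporator receives (1−α)·2540 of feed at 0.794 water and removes 0.662 of that water:
0.662×0.794×(1−α)×2540 = 1201.8
(1−α) = 1201.8/1335.1 = 0.9002;  α = 0.0998.
Bypass flow = 0.0998×2540 = 253.61 kg/h.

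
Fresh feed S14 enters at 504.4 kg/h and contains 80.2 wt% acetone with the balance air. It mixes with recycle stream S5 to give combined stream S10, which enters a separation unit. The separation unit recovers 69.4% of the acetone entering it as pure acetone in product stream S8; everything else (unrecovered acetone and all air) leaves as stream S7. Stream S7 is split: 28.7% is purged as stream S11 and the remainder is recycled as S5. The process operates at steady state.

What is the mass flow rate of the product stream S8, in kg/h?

359.1 kg/h

acetone in S10: m_A = 504.4×0.802 + (1−0.287)·(1−0.694)·m_A, so m_A = 404.53/0.7818 = 517.42 kg/h.
Product S8 = 0.694×517.42 = 359.09 kg/h.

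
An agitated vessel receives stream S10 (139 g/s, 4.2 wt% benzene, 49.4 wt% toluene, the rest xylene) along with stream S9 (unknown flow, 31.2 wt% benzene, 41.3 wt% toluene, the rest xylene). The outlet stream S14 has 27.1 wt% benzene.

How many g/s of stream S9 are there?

Let S9 be the unknown flow. Total out = 139 + S9.
benzene balance: 5.838 + 0.312·S9 = 0.271·(139 + S9)
(0.312 − 0.271)·S9 = 0.271×139 − 5.838 = 31.831
S9 = 31.831 / 0.041 = 776.37 g/s

776.4 g/s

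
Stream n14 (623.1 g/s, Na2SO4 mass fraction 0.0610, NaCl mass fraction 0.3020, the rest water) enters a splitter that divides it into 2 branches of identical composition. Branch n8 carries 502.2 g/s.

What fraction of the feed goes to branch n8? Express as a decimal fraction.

Fraction to n8 = 502.2/623.1 = 0.8060.

0.806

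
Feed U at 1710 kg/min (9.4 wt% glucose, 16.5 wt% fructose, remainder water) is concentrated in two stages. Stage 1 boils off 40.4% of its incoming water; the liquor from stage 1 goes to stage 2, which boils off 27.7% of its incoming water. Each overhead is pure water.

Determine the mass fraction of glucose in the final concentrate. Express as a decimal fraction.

0.1625

water in feed = 1710×0.741 = 1267.1 kg/min.
After stage 1: water left = (1−0.404)×1267.1 = 755.2; stream total = 1198.1 kg/min.
After stage 2: water left = (1−0.277)×755.2 = 546.01; final concentrate = 988.9 kg/min.
glucose fraction = 160.74/988.9 = 0.1625.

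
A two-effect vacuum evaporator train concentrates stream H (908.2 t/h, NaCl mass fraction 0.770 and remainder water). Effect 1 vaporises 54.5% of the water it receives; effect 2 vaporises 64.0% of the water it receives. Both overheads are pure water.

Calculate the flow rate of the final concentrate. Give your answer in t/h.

water in feed = 908.2×0.230 = 208.89 t/h.
After stage 1: water left = (1−0.545)×208.89 = 95.043; stream total = 794.36 t/h.
After stage 2: water left = (1−0.640)×95.043 = 34.216; final concentrate = 733.53 t/h.

733.5 t/h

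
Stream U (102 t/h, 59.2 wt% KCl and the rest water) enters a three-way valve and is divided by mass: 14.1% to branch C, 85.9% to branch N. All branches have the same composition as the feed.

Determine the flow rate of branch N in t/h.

87.62 t/h

Branch N flow = 0.859×102 = 87.618 t/h.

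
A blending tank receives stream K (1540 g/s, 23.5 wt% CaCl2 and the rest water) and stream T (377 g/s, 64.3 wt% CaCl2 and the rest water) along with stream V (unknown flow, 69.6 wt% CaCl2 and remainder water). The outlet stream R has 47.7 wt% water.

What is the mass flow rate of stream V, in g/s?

Let V be the unknown flow. Total out = 1917 + V.
water balance: 1312.7 + 0.304·V = 0.477·(1917 + V)
(0.304 − 0.477)·V = 0.477×1917 − 1312.7 = -398.28
V = -398.28 / -0.173 = 2302.2 g/s

2302 g/s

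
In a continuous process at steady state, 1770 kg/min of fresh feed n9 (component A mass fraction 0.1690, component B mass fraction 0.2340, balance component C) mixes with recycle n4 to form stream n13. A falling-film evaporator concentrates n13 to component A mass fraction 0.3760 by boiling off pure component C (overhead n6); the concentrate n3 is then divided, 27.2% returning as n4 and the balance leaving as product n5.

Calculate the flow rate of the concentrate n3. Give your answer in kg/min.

1093 kg/min

Overall component A balance (none leaves overhead): component A in fresh feed = component A in product, i.e. 1770×0.169 = (1−0.272)·n3·0.376.
n3 = 299.13/(0.376×0.728) = 1092.8 kg/min.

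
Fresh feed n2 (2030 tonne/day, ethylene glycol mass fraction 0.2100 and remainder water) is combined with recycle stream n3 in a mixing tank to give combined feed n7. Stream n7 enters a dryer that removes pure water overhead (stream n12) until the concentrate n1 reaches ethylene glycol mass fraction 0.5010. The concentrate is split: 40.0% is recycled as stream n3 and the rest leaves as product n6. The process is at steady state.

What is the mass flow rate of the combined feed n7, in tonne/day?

2597 tonne/day

Overall ethylene glycol balance (none leaves overhead): ethylene glycol in fresh feed = ethylene glycol in product, i.e. 2030×0.210 = (1−0.400)·n1·0.501.
n1 = 426.3/(0.501×0.600) = 1418.2 tonne/day.
Recycle n3 = 0.400×1418.2 = 567.27 tonne/day.
Combined feed n7 = 2030 + 567.27 = 2597.3 tonne/day.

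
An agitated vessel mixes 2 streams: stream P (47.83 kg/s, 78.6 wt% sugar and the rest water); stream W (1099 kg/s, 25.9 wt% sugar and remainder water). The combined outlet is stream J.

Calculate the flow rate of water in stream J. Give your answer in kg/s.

water out = water in = 47.83×0.214 + 1099×0.741 = 824.59 kg/s.

824.6 kg/s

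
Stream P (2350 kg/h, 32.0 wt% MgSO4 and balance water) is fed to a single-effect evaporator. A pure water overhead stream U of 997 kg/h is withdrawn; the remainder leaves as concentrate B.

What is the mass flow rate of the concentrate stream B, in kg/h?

1353 kg/h

Concentrate = 2350 − 997 = 1353 kg/h.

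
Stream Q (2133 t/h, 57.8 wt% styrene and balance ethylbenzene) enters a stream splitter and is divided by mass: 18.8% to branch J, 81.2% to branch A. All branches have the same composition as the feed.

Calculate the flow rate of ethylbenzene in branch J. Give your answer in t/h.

Branch J total = 0.188×2133 = 401 t/h.
ethylbenzene in J = 0.422×401 = 169.22 t/h.

169.2 t/h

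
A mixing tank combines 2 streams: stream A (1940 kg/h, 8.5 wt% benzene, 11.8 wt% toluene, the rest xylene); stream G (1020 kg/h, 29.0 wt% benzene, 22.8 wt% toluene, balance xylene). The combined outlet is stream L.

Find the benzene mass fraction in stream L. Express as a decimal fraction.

Total flow out = 1940 + 1020 = 2960 kg/h.
benzene in = 1940×0.085 + 1020×0.290 = 460.7 kg/h.
benzene mass fraction in L = 460.7/2960 = 0.156.

0.156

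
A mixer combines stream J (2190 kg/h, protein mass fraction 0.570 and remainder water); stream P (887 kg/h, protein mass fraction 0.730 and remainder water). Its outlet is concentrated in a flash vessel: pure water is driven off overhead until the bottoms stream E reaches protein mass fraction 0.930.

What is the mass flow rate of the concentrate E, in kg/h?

protein entering = 2190×0.570 + 887×0.730 = 1895.8 kg/h.
All protein reports to E, so E = 1895.8/0.930 = 2038.5 kg/h.

2039 kg/h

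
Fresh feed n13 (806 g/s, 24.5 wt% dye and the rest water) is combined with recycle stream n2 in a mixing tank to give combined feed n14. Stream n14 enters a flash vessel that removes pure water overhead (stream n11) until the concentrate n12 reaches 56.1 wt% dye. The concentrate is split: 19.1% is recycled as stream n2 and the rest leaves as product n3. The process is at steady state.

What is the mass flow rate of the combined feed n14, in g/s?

Overall dye balance (none leaves overhead): dye in fresh feed = dye in product, i.e. 806×0.245 = (1−0.191)·n12·0.561.
n12 = 197.47/(0.561×0.809) = 435.1 g/s.
Recycle n2 = 0.191×435.1 = 83.104 g/s.
Combined feed n14 = 806 + 83.104 = 889.1 g/s.

889.1 g/s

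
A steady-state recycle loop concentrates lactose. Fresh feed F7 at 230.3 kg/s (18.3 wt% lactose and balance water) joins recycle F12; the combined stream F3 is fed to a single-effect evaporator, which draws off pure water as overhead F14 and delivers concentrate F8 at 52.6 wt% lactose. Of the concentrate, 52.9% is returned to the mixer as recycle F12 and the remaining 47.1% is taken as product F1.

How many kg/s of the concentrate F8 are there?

Overall lactose balance (none leaves overhead): lactose in fresh feed = lactose in product, i.e. 230.3×0.183 = (1−0.529)·F8·0.526.
F8 = 42.145/(0.526×0.471) = 170.11 kg/s.

170.1 kg/s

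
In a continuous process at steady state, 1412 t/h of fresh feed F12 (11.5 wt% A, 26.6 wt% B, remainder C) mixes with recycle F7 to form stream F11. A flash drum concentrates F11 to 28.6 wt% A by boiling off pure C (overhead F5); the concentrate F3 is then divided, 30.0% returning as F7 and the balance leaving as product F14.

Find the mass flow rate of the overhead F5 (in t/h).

844.2 t/h

Overall A balance (none leaves overhead): A in fresh feed = A in product, i.e. 1412×0.115 = (1−0.300)·F3·0.286.
F3 = 162.38/(0.286×0.700) = 811.09 t/h.
Recycle F7 = 0.300×811.09 = 243.33 t/h.
Combined feed F11 = 1412 + 243.33 = 1655.3 t/h.
Overhead F5 = F11 − F3 = 1655.3 − 811.09 = 844.24 t/h.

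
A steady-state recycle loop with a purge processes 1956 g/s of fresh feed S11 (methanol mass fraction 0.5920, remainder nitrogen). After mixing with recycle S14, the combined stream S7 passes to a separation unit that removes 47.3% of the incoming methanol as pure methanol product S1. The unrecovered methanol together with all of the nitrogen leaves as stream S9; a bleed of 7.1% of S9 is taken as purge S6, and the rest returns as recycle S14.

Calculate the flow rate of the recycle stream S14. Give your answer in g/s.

11550 g/s

nitrogen enters only via S11 and leaves only via the purge: 1956×0.408 = 0.071×(nitrogen in S9), and the separation unit passes all nitrogen, so nitrogen in S7 = nitrogen in S9 = 11240 g/s.
methanol in S7: m_A = 1956×0.592 + (1−0.071)·(1−0.473)·m_A, so m_A = 1158/0.5104 = 2268.6 g/s.
S9 = (1−0.473)×2268.6 + 11240 = 12436 g/s.
Recycle S14 = (1−0.071)×12436 = 11553 g/s.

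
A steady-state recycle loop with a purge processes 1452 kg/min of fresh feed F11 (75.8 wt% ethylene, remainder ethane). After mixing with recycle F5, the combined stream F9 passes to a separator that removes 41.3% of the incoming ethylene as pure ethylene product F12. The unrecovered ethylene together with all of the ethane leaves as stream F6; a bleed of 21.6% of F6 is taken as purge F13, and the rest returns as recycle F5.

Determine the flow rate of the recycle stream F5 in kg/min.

2214 kg/min

ethane enters only via F11 and leaves only via the purge: 1452×0.242 = 0.216×(ethane in F6), and the separator passes all ethane, so ethane in F9 = ethane in F6 = 1626.8 kg/min.
ethylene in F9: m_A = 1452×0.758 + (1−0.216)·(1−0.413)·m_A, so m_A = 1100.6/0.5398 = 2039 kg/min.
F6 = (1−0.413)×2039 + 1626.8 = 2823.6 kg/min.
Recycle F5 = (1−0.216)×2823.6 = 2213.7 kg/min.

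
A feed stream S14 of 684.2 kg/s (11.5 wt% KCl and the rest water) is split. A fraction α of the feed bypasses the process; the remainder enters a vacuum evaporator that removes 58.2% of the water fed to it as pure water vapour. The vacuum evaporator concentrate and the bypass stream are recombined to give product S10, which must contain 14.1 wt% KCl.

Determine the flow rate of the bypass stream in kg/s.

439.3 kg/s

All 684.2×0.115 = 78.683 kg/s of KCl reaches S10, so S10 = 78.683/0.141 = 558.04 kg/s and vapour = 126.16 kg/s.
The evaporator receives (1−α)·684.2 of feed at 0.885 water and removes 0.582 of that water:
0.582×0.885×(1−α)×684.2 = 126.16
(1−α) = 126.16/352.41 = 0.3580;  α = 0.6420.
Bypass flow = 0.6420×684.2 = 439.25 kg/s.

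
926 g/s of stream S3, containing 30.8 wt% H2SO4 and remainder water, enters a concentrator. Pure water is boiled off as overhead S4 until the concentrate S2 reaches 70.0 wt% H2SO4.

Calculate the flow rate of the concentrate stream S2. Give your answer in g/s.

H2SO4 is conserved: 926×0.308 = 285.21 g/s all reports to the concentrate.
Concentrate = 285.21/(target fraction) = 407.44 g/s.

407.4 g/s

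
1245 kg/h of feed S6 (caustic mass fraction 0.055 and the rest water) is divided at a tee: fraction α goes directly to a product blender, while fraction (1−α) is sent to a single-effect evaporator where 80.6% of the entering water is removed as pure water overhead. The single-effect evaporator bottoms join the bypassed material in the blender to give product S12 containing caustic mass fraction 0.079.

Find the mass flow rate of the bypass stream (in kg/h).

748.4 kg/h

All 1245×0.055 = 68.475 kg/h of caustic reaches S12, so S12 = 68.475/0.079 = 866.77 kg/h and vapour = 378.23 kg/h.
The evaporator receives (1−α)·1245 of feed at 0.945 water and removes 0.806 of that water:
0.806×0.945×(1−α)×1245 = 378.23
(1−α) = 378.23/948.28 = 0.3989;  α = 0.6011.
Bypass flow = 0.6011×1245 = 748.42 kg/h.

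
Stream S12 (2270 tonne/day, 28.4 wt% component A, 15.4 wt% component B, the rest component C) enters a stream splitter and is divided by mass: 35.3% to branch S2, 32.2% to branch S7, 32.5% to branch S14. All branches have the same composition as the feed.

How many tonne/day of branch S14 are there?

737.8 tonne/day

Branch S14 flow = 0.325×2270 = 737.75 tonne/day.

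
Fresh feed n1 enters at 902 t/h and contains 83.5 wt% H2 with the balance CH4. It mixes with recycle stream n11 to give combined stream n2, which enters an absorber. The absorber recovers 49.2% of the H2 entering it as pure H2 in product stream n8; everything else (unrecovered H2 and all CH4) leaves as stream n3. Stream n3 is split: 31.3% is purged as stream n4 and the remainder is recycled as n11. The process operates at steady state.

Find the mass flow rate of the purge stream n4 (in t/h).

332.8 t/h

CH4 enters only via n1 and leaves only via the purge: 902×0.165 = 0.313×(CH4 in n3), and the absorber passes all CH4, so CH4 in n2 = CH4 in n3 = 475.5 t/h.
H2 in n2: m_A = 902×0.835 + (1−0.313)·(1−0.492)·m_A, so m_A = 753.17/0.6510 = 1156.9 t/h.
n3 = (1−0.492)×1156.9 + 475.5 = 1063.2 t/h.
Purge n4 = 0.313×1063.2 = 332.79 t/h.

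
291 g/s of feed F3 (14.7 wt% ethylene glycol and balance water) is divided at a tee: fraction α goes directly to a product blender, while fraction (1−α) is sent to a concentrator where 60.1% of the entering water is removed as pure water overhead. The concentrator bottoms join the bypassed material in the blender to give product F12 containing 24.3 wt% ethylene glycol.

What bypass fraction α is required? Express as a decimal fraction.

All 291×0.147 = 42.777 g/s of ethylene glycol reaches F12, so F12 = 42.777/0.243 = 176.04 g/s and vapour = 114.96 g/s.
The evaporator receives (1−α)·291 of feed at 0.853 water and removes 0.601 of that water:
0.601×0.853×(1−α)×291 = 114.96
(1−α) = 114.96/149.18 = 0.7706;  α = 0.2294.

0.229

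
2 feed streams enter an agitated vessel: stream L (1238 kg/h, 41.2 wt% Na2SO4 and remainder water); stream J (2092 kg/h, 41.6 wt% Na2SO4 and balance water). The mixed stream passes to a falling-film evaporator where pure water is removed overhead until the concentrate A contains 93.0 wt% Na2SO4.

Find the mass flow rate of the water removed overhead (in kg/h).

1846 kg/h

Na2SO4 entering = 1238×0.412 + 2092×0.416 = 1380.3 kg/h.
All Na2SO4 reports to A, so A = 1380.3/0.930 = 1484.2 kg/h.
Total feed = 3330 kg/h; overhead = 3330 − 1484.2 = 1845.8 kg/h.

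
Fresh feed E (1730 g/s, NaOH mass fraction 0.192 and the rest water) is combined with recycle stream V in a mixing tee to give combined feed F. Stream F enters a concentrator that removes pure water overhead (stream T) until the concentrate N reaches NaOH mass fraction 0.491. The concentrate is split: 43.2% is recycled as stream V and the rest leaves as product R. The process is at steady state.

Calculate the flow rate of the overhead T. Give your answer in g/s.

1054 g/s

Overall NaOH balance (none leaves overhead): NaOH in fresh feed = NaOH in product, i.e. 1730×0.192 = (1−0.432)·N·0.491.
N = 332.16/(0.491×0.568) = 1191 g/s.
Recycle V = 0.432×1191 = 514.52 g/s.
Combined feed F = 1730 + 514.52 = 2244.5 g/s.
Overhead T = F − N = 2244.5 − 1191 = 1053.5 g/s.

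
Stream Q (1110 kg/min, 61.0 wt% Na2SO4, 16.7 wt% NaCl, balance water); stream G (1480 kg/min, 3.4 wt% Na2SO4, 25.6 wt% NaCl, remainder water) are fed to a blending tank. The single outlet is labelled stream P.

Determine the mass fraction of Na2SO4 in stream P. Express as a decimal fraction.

Total flow out = 1110 + 1480 = 2590 kg/min.
Na2SO4 in = 1110×0.610 + 1480×0.034 = 727.42 kg/min.
Na2SO4 mass fraction in P = 727.42/2590 = 0.2809.

0.2809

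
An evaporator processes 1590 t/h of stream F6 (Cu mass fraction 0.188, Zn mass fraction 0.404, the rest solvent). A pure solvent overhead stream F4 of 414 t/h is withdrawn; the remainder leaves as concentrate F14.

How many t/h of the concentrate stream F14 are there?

Concentrate = 1590 − 414 = 1176 t/h.

1176 t/h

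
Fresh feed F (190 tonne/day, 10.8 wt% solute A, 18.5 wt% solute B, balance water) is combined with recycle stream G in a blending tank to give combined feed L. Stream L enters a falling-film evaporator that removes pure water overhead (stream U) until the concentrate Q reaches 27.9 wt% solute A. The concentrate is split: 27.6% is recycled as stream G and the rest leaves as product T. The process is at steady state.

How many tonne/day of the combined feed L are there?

218 tonne/day

Overall solute A balance (none leaves overhead): solute A in fresh feed = solute A in product, i.e. 190×0.108 = (1−0.276)·Q·0.279.
Q = 20.52/(0.279×0.724) = 101.59 tonne/day.
Recycle G = 0.276×101.59 = 28.038 tonne/day.
Combined feed L = 190 + 28.038 = 218.04 tonne/day.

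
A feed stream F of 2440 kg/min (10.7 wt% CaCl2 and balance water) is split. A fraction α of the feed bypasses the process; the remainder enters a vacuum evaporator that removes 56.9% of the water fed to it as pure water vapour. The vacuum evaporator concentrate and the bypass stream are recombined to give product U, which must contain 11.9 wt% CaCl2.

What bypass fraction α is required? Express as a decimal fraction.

All 2440×0.107 = 261.08 kg/min of CaCl2 reaches U, so U = 261.08/0.119 = 2193.9 kg/min and vapour = 246.05 kg/min.
The evaporator receives (1−α)·2440 of feed at 0.893 water and removes 0.569 of that water:
0.569×0.893×(1−α)×2440 = 246.05
(1−α) = 246.05/1239.8 = 0.1985;  α = 0.8015.

0.802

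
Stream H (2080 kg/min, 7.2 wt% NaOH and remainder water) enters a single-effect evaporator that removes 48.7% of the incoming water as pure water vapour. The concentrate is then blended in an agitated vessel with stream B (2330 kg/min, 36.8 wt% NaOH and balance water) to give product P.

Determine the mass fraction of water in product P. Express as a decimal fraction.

Vapour removed = 0.487×0.928×2080 = 940.03 kg/min; concentrate = 1140 kg/min.
water reaching the mixer = 990.21 (from concentrate) + 2330×0.632 = 2462.8 kg/min.
Product flow = 1140 + 2330 = 3470 kg/min; water fraction = 0.710.

0.710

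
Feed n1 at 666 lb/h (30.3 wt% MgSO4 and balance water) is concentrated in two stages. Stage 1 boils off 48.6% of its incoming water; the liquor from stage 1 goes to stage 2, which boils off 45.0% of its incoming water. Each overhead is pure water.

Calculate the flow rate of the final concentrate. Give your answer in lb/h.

water in feed = 666×0.697 = 464.2 lb/h.
After stage 1: water left = (1−0.486)×464.2 = 238.6; stream total = 440.4 lb/h.
After stage 2: water left = (1−0.450)×238.6 = 131.23; final concentrate = 333.03 lb/h.

333 lb/h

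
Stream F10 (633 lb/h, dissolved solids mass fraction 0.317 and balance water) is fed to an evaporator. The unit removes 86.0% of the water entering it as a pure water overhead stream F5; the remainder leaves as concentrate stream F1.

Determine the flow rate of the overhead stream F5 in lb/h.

371.8 lb/h

water entering = 633×0.683 = 432.34 lb/h; overhead removed = 0.860×432.34 = 371.81 lb/h.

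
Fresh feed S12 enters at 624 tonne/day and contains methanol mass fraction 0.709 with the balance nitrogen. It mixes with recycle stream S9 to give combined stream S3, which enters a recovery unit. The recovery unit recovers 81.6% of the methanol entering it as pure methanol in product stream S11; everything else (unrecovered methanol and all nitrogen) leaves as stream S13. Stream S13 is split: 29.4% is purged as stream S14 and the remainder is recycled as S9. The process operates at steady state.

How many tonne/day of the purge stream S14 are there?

nitrogen enters only via S12 and leaves only via the purge: 624×0.291 = 0.294×(nitrogen in S13), and the recovery unit passes all nitrogen, so nitrogen in S3 = nitrogen in S13 = 617.63 tonne/day.
methanol in S3: m_A = 624×0.709 + (1−0.294)·(1−0.816)·m_A, so m_A = 442.42/0.8701 = 508.47 tonne/day.
S13 = (1−0.816)×508.47 + 617.63 = 711.19 tonne/day.
Purge S14 = 0.294×711.19 = 209.09 tonne/day.

209.1 tonne/day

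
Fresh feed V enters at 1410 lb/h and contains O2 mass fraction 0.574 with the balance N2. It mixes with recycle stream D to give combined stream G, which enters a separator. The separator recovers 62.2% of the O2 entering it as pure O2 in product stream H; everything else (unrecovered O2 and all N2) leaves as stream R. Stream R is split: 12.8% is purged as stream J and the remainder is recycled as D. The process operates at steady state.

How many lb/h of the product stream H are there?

O2 in G: m_A = 1410×0.574 + (1−0.128)·(1−0.622)·m_A, so m_A = 809.34/0.6704 = 1207.3 lb/h.
Product H = 0.622×1207.3 = 750.93 lb/h.

750.9 lb/h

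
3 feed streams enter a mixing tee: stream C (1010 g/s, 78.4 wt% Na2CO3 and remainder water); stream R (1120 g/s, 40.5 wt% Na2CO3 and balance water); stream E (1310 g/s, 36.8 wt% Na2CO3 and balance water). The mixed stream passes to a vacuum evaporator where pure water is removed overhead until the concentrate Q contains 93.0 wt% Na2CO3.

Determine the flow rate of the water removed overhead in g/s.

Na2CO3 entering = 1010×0.784 + 1120×0.405 + 1310×0.368 = 1727.5 g/s.
All Na2CO3 reports to Q, so Q = 1727.5/0.930 = 1857.5 g/s.
Total feed = 3440 g/s; overhead = 3440 − 1857.5 = 1582.5 g/s.

1582 g/s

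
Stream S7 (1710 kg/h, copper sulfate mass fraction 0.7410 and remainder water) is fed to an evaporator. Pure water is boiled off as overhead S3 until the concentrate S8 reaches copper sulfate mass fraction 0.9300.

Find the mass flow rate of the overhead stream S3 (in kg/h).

copper sulfate is conserved: 1710×0.741 = 1267.1 kg/h all reports to the concentrate.
Concentrate = 1267.1/(target fraction) = 1362.5 kg/h.
Overhead = 1710 − 1362.5 = 347.52 kg/h.

347.5 kg/h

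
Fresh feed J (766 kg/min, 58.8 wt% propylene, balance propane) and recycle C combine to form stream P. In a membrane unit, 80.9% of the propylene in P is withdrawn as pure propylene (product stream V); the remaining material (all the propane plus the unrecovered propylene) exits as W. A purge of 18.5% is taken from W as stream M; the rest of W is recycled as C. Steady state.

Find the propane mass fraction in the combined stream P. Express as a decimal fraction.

propane enters only via J and leaves only via the purge: 766×0.412 = 0.185×(propane in W), and the membrane unit passes all propane, so propane in P = propane in W = 1705.9 kg/min.
propylene in P: m_A = 766×0.588 + (1−0.185)·(1−0.809)·m_A, so m_A = 450.41/0.8443 = 533.45 kg/min.
P = 533.45 + 1705.9 = 2239.3 kg/min.
propane fraction in P = 1705.9/2239.3 = 0.762.

0.762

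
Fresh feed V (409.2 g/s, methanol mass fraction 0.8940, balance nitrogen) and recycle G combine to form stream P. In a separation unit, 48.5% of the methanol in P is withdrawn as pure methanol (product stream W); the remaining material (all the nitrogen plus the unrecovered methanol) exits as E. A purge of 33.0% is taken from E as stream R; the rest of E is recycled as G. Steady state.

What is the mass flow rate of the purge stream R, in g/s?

138.3 g/s

nitrogen enters only via V and leaves only via the purge: 409.2×0.106 = 0.330×(nitrogen in E), and the separation unit passes all nitrogen, so nitrogen in P = nitrogen in E = 131.44 g/s.
methanol in P: m_A = 409.2×0.894 + (1−0.330)·(1−0.485)·m_A, so m_A = 365.82/0.6550 = 558.55 g/s.
E = (1−0.485)×558.55 + 131.44 = 419.1 g/s.
Purge R = 0.330×419.1 = 138.3 g/s.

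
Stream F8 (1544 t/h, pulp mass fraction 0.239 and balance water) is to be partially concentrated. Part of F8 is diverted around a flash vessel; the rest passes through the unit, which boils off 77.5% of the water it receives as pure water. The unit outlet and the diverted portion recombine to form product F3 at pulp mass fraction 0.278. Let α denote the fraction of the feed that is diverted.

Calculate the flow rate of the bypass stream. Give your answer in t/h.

1177 t/h

All 1544×0.239 = 369.02 t/h of pulp reaches F3, so F3 = 369.02/0.278 = 1327.4 t/h and vapour = 216.6 t/h.
The evaporator receives (1−α)·1544 of feed at 0.761 water and removes 0.775 of that water:
0.775×0.761×(1−α)×1544 = 216.6
(1−α) = 216.6/910.61 = 0.2379;  α = 0.7621.
Bypass flow = 0.7621×1544 = 1176.7 t/h.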